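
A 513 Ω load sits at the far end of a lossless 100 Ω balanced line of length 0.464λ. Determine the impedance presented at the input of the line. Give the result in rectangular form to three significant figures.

βl = 2π × 0.464 = 167°
tan(βl) = tan(167°) = -0.23
Z_in = Z_0·(Z_L + jZ_0·tanβl)/(Z_0 + jZ_L·tanβl)
     = 100·(513 − j23)/(100 − j118)

Z_in ≈ 226 + j243 Ω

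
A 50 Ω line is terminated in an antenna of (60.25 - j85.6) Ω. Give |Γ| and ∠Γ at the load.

Γ = (Z_L − Z_0)/(Z_L + Z_0) = (10.25 − j85.6)/(110.2 − j85.6)
|Γ| = 86.2/140 = 0.618

Γ ≈ 0.618 ∠ -45.3°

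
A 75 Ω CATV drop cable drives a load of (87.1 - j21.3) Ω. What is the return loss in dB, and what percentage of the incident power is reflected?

RL ≈ 16.5 dB; 2.25% of incident power reflected

Γ = (12.1 − j21.3)/(162.1 − j21.3), |Γ| = 0.15
RL = −20·log₁₀(0.15) = 16.5 dB
P_refl/P_inc = |Γ|² = 0.0225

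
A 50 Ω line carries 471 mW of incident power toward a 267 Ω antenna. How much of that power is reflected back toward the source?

Γ = (267 − 50)/(267 + 50) = 0.685
|Γ|² = 0.469
P_refl = |Γ|²·P_inc = 221 mW, P_del = (1 − |Γ|²)·P_inc = 250 mW

P_reflected ≈ 221 mW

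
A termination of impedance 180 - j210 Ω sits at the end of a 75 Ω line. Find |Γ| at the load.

|Γ| ≈ 0.711

Γ = (Z_L − Z_0)/(Z_L + Z_0) = (105 − j210)/(255 − j210)
|Γ| = 235/330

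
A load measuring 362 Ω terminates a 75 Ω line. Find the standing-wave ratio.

Γ = (362 − 75)/(362 + 75) = 0.657
VSWR = (1 + 0.657)/(1 − 0.657)

VSWR ≈ 4.83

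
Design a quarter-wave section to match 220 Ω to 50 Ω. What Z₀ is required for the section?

Z_qwt ≈ 105 Ω

Z_qwt = √(Z_0·R_L) = √(50 × 220) = √11000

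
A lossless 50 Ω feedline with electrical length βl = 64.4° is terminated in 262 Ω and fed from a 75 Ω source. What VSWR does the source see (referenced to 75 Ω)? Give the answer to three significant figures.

VSWR ≈ 7.06

tan(βl) = 2.09
Z_in = Z_0·(Z_L + jZ_0·tanβl)/(Z_0 + jZ_L·tanβl) = 11.6 − j22.9 Ω
Γ_s = (Z_in − Z_s)/(Z_in + Z_s) = (-63.4 − j22.9)/(86.6 − j22.9), |Γ_s| = 0.752
VSWR = (1 + |Γ_s|)/(1 − |Γ_s|)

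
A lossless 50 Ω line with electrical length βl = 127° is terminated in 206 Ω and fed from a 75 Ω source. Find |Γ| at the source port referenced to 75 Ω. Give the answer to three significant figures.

tan(βl) = -1.33
Z_in = Z_0·(Z_L + jZ_0·tanβl)/(Z_0 + jZ_L·tanβl) = 18.4 + j34.3 Ω
Γ_s = (Z_in − Z_s)/(Z_in + Z_s) = (-56.6 + j34.3)/(93.4 + j34.3), |Γ_s| = 0.665

|Γ| ≈ 0.665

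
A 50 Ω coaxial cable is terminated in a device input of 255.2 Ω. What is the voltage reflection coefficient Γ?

Γ = 0.672

Γ = (Z_L − Z_0)/(Z_L + Z_0) = (255.2 − 50)/(255.2 + 50) = 205.2/305.2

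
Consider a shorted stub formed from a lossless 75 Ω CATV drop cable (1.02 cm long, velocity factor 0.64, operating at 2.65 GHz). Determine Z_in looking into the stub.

Z_in ≈ +j91.6 Ω

λ = v/f = 0.64·c / 2.65 GHz = 0.0725 m
βl = 2π·l/λ = 2π × 0.141 = 50.7°
tan(βl) = 1.22
For a shorted stub, Z_in = jZ_0·tan(βl)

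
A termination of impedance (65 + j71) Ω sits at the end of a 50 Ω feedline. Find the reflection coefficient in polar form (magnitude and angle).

Γ = (Z_L − Z_0)/(Z_L + Z_0) = (15 + j71)/(115 + j71)
|Γ| = 72.6/135 = 0.537

Γ ≈ 0.537 ∠ 46.4°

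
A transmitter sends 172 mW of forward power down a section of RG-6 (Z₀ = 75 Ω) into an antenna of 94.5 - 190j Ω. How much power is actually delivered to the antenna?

|Γ| = |(19.5 − j190)/(169.5 − j190)| = 0.75
|Γ|² = 0.563
P_refl = |Γ|²·P_inc = 96.8 mW, P_del = (1 − |Γ|²)·P_inc = 75.2 mW

P_delivered ≈ 75.2 mW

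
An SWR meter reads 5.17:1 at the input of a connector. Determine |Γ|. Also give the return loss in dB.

|Γ| ≈ 0.676; return loss ≈ 3.4 dB

|Γ| = (S − 1)/(S + 1) = (5.17 − 1)/(5.17 + 1) = 4.17/6.17
RL = −20·log₁₀|Γ| = −20·log₁₀(0.676)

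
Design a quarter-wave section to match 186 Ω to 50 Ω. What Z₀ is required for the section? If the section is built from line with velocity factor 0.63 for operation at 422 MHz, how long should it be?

Z_qwt ≈ 96.4 Ω; length ≈ 11.2 cm

Z_qwt = √(Z_0·R_L) = √(50 × 186) = √9300
λ = 0.63·c/f = 0.448 m, so l = λ/4 = 0.112 m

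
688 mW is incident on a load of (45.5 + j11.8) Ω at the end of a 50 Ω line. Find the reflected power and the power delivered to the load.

|Γ| = |(-4.5 + j11.8)/(95.5 + j11.8)| = 0.131
|Γ|² = 0.0172
P_refl = |Γ|²·P_inc = 11.9 mW, P_del = (1 − |Γ|²)·P_inc = 676 mW

P_reflected ≈ 11.9 mW; P_delivered ≈ 676 mW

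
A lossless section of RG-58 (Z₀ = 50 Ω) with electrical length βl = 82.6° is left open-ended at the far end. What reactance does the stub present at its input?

tan(βl) = 7.7
For an open-ended stub, Z_in = −jZ_0·cot(βl) = −jZ_0/tan(βl)

X_in ≈ -6.49 Ω (capacitive)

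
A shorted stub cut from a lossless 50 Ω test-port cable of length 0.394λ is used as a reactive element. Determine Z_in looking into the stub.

Z_in ≈ −j39.3 Ω

βl = 2π × 0.394 = 142°
tan(βl) = -0.786
For a shorted stub, Z_in = jZ_0·tan(βl)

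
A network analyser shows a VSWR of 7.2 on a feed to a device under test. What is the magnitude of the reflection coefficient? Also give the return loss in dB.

|Γ| ≈ 0.756; return loss ≈ 2.43 dB

|Γ| = (S − 1)/(S + 1) = (7.2 − 1)/(7.2 + 1) = 6.2/8.2
RL = −20·log₁₀|Γ| = −20·log₁₀(0.756)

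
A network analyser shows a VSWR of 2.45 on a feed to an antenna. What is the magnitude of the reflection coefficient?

|Γ| = (S − 1)/(S + 1) = (2.45 − 1)/(2.45 + 1) = 1.45/3.45

|Γ| ≈ 0.42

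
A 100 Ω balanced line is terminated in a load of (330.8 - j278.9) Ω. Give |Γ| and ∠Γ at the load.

Γ = (Z_L − Z_0)/(Z_L + Z_0) = (230.8 − j278.9)/(430.8 − j278.9)
|Γ| = 362/513 = 0.705

Γ ≈ 0.705 ∠ -17.5°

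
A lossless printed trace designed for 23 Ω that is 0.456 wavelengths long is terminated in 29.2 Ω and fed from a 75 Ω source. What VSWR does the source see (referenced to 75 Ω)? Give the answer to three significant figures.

VSWR ≈ 2.69

βl = 2π × 0.456 = 164°
tan(βl) = -0.284
Z_in = Z_0·(Z_L + jZ_0·tanβl)/(Z_0 + jZ_L·tanβl) = 27.9 + j3.53 Ω
Γ_s = (Z_in − Z_s)/(Z_in + Z_s) = (-47.1 + j3.53)/(103 + j3.53), |Γ_s| = 0.458
VSWR = (1 + |Γ_s|)/(1 − |Γ_s|)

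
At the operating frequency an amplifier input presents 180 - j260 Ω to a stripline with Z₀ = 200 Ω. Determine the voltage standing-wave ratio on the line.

VSWR ≈ 3.61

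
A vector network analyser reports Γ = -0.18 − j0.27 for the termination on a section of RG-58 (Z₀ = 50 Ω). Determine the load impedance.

Z_L = Z_0·(1 + Γ)/(1 − Γ) = 50·(0.82 − j0.27)/(1.18 + j0.27)

Z_L ≈ 30.5 − j18.4 Ω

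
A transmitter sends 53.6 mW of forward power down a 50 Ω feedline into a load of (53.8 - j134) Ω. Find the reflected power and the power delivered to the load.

|Γ| = |(3.8 − j134)/(103.8 − j134)| = 0.791
|Γ|² = 0.625
P_refl = |Γ|²·P_inc = 33.5 mW, P_del = (1 − |Γ|²)·P_inc = 20.1 mW

P_reflected ≈ 33.5 mW; P_delivered ≈ 20.1 mW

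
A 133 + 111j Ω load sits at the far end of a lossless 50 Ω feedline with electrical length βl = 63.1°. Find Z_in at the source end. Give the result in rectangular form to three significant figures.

tan(βl) = tan(63.1°) = 1.97
Z_in = Z_0·(Z_L + jZ_0·tanβl)/(Z_0 + jZ_L·tanβl)
     = 50·(133 + j210)/(-169 + j262)

Z_in ≈ 16.7 − j36.1 Ω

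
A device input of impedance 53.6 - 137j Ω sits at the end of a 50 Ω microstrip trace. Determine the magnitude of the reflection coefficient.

Γ = (Z_L − Z_0)/(Z_L + Z_0) = (3.6 − j137)/(103.6 − j137)
|Γ| = 137/172

|Γ| ≈ 0.798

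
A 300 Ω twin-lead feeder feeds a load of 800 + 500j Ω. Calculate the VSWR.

VSWR ≈ 3.82

Γ = (Z_L − Z_0)/(Z_L + Z_0) = (500 + j500)/(1100 + j500)
|Γ| = 707/1210 = 0.585
VSWR = (1 + |Γ|)/(1 − |Γ|) = 1.59/0.415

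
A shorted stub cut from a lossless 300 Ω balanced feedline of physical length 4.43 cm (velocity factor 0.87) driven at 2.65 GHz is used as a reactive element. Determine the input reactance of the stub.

X_in ≈ -97.9 Ω (capacitive)

λ = v/f = 0.87·c / 2.65 GHz = 0.0985 m
βl = 2π·l/λ = 2π × 0.45 = 162°
tan(βl) = -0.326
For a shorted stub, Z_in = jZ_0·tan(βl)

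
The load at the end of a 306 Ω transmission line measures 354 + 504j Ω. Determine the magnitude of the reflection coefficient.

|Γ| ≈ 0.61

Γ = (Z_L − Z_0)/(Z_L + Z_0) = (48 + j504)/(660 + j504)
|Γ| = 506/830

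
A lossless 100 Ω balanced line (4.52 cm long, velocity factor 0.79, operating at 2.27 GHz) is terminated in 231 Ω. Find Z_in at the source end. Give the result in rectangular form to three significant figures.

Z_in ≈ 134 + j93.8 Ω

λ = v/f = 0.79·c / 2.27 GHz = 0.104 m
βl = 2π·l/λ = 2π × 0.433 = 156°
tan(βl) = tan(156°) = -0.448
Z_in = Z_0·(Z_L + jZ_0·tanβl)/(Z_0 + jZ_L·tanβl)
     = 100·(231 − j44.8)/(100 − j104)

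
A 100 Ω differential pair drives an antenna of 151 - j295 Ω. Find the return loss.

RL ≈ 2.24 dB

Γ = (51 − j295)/(251 − j295), |Γ| = 0.773
RL = −20·log₁₀|Γ| = −20·log₁₀(0.773)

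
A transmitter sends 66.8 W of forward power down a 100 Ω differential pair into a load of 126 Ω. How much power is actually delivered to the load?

P_delivered ≈ 65.9 W

Γ = (126 − 100)/(126 + 100) = 0.115
|Γ|² = 0.0132
P_refl = |Γ|²·P_inc = 0.884 W, P_del = (1 − |Γ|²)·P_inc = 65.9 W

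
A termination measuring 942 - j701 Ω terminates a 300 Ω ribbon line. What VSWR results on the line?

VSWR ≈ 5

Γ = (Z_L − Z_0)/(Z_L + Z_0) = (642 − j701)/(1242 − j701)
|Γ| = 951/1430 = 0.667
VSWR = (1 + |Γ|)/(1 − |Γ|) = 1.67/0.333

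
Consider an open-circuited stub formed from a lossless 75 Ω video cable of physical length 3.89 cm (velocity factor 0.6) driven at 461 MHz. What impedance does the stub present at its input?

Z_in ≈ −j104 Ω

λ = v/f = 0.6·c / 461 MHz = 0.39 m
βl = 2π·l/λ = 2π × 0.0996 = 35.9°
tan(βl) = 0.723
For an open-circuited stub, Z_in = −jZ_0·cot(βl) = −jZ_0/tan(βl)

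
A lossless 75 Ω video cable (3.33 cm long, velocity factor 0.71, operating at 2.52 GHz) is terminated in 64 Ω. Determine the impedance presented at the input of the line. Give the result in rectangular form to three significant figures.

λ = v/f = 0.71·c / 2.52 GHz = 0.0845 m
βl = 2π·l/λ = 2π × 0.394 = 142°
tan(βl) = tan(142°) = -0.786
Z_in = Z_0·(Z_L + jZ_0·tanβl)/(Z_0 + jZ_L·tanβl)
     = 75·(64 − j59)/(75 − j50.3)

Z_in ≈ 71.4 − j11.1 Ω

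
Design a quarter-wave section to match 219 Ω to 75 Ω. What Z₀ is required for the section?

Z_qwt ≈ 128 Ω

Z_qwt = √(Z_0·R_L) = √(75 × 219) = √16420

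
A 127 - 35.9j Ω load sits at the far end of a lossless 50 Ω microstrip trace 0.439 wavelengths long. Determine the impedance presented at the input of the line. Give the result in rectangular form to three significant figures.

βl = 2π × 0.439 = 158°
tan(βl) = tan(158°) = -0.403
Z_in = Z_0·(Z_L + jZ_0·tanβl)/(Z_0 + jZ_L·tanβl)
     = 50·(127 − j56.1)/(35.5 − j51.2)

Z_in ≈ 95 + j58.1 Ω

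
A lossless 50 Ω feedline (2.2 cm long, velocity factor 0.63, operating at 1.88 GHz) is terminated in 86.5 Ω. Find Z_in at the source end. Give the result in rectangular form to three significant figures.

λ = v/f = 0.63·c / 1.88 GHz = 0.101 m
βl = 2π·l/λ = 2π × 0.219 = 78.8°
tan(βl) = tan(78.8°) = 5.04
Z_in = Z_0·(Z_L + jZ_0·tanβl)/(Z_0 + jZ_L·tanβl)
     = 50·(86.5 + j252)/(50 + j436)

Z_in ≈ 29.6 − j6.52 Ω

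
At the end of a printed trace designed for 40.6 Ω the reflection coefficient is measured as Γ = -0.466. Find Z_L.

Z_L = Z_0·(1 + Γ)/(1 − Γ) = 40.6·(0.534)/(1.47)

Z_L ≈ 14.8 Ω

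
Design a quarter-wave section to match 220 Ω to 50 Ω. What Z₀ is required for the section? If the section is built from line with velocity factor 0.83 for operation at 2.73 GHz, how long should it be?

Z_qwt = √(Z_0·R_L) = √(50 × 220) = √11000
λ = 0.83·c/f = 0.0912 m, so l = λ/4 = 0.0228 m

Z_qwt ≈ 105 Ω; length ≈ 2.28 cm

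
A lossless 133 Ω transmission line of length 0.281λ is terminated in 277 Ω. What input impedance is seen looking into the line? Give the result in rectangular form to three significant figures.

βl = 2π × 0.281 = 101°
tan(βl) = tan(101°) = -5.07
Z_in = Z_0·(Z_L + jZ_0·tanβl)/(Z_0 + jZ_L·tanβl)
     = 133·(277 − j674)/(133 − j1400)

Z_in ≈ 65.8 + j20 Ω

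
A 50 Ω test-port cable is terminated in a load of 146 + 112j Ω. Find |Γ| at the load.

|Γ| ≈ 0.653

Γ = (Z_L − Z_0)/(Z_L + Z_0) = (96 + j112)/(196 + j112)
|Γ| = 148/226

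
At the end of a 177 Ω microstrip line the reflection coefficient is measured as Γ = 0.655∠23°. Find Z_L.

Z_L ≈ 453 + j406 Ω

Z_L = Z_0·(1 + Γ)/(1 − Γ) = 177·(1.6 + j0.256)/(0.397 − j0.256)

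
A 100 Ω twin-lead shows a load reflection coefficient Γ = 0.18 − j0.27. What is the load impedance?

Z_L ≈ 120 − j72.5 Ω

Z_L = Z_0·(1 + Γ)/(1 − Γ) = 100·(1.18 − j0.27)/(0.82 + j0.27)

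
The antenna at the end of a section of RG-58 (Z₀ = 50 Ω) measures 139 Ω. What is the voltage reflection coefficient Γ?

Γ = 0.471

Γ = (Z_L − Z_0)/(Z_L + Z_0) = (139 − 50)/(139 + 50) = 89/189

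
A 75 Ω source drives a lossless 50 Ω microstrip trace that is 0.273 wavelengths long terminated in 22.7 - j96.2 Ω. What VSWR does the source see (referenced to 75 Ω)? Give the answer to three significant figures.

βl = 2π × 0.273 = 98.3°
tan(βl) = -6.87
Z_in = Z_0·(Z_L + jZ_0·tanβl)/(Z_0 + jZ_L·tanβl) = 6.88 + j34.2 Ω
Γ_s = (Z_in − Z_s)/(Z_in + Z_s) = (-68.1 + j34.2)/(81.9 + j34.2), |Γ_s| = 0.859
VSWR = (1 + |Γ_s|)/(1 − |Γ_s|)

VSWR ≈ 13.2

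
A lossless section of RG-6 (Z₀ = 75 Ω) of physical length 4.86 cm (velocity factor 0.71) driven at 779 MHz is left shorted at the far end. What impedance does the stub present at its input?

λ = v/f = 0.71·c / 779 MHz = 0.273 m
βl = 2π·l/λ = 2π × 0.178 = 64°
tan(βl) = 2.05
For a shorted stub, Z_in = jZ_0·tan(βl)

Z_in ≈ +j154 Ω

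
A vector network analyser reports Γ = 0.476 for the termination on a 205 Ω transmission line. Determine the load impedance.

Z_L ≈ 577 Ω

Z_L = Z_0·(1 + Γ)/(1 − Γ) = 205·(1.48)/(0.524)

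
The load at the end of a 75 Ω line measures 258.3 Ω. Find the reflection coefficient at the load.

Γ = (Z_L − Z_0)/(Z_L + Z_0) = (258.3 − 75)/(258.3 + 75) = 183.3/333.3

Γ = 0.55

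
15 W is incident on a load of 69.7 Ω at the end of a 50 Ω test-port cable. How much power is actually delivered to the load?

Γ = (69.7 − 50)/(69.7 + 50) = 0.165
|Γ|² = 0.0271
P_refl = |Γ|²·P_inc = 0.406 W, P_del = (1 − |Γ|²)·P_inc = 14.6 W

P_delivered ≈ 14.6 W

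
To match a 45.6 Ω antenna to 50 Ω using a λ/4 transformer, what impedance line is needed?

Z_qwt = √(Z_0·R_L) = √(50 × 45.6) = √2280

Z_qwt ≈ 47.7 Ω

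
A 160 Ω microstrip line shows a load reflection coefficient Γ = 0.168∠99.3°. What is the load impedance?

Z_L = Z_0·(1 + Γ)/(1 − Γ) = 160·(0.973 + j0.166)/(1.03 − j0.166)

Z_L ≈ 144 + j49 Ω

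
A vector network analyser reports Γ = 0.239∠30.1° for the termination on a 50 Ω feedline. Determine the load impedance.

Z_L ≈ 73.3 + j18.6 Ω

Z_L = Z_0·(1 + Γ)/(1 − Γ) = 50·(1.21 + j0.12)/(0.793 − j0.12)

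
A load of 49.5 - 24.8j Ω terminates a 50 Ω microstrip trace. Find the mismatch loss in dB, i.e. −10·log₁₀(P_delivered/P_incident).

Γ = (-0.5 − j24.8)/(99.5 − j24.8), |Γ| = 0.242
|Γ|² = 0.0585, so P_del/P_inc = 1 − |Γ|² = 0.941
ML = −10·log₁₀(1 − |Γ|²)

mismatch loss ≈ 0.262 dB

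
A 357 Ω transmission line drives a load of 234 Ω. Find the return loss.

Γ = (234 − 357)/(234 + 357) = -0.208
RL = −20·log₁₀|Γ| = −20·log₁₀(0.208)

RL ≈ 13.6 dB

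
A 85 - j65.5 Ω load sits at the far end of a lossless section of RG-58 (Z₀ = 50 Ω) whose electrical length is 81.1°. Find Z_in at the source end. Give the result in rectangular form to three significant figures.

Z_in ≈ 17.3 + j7.07 Ω

tan(βl) = tan(81.1°) = 6.39
Z_in = Z_0·(Z_L + jZ_0·tanβl)/(Z_0 + jZ_L·tanβl)
     = 50·(85 + j254)/(468 + j543)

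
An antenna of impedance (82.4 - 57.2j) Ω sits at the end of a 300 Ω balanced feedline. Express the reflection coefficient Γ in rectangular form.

Γ = (Z_L − Z_0)/(Z_L + Z_0) = (-217.6 − j57.2)/(382.4 − j57.2)

Γ ≈ -0.535 − j0.23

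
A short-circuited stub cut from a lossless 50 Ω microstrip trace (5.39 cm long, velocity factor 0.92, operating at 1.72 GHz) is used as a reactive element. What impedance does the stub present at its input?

Z_in ≈ −j83.5 Ω

λ = v/f = 0.92·c / 1.72 GHz = 0.16 m
βl = 2π·l/λ = 2π × 0.336 = 121°
tan(βl) = -1.67
For a short-circuited stub, Z_in = jZ_0·tan(βl)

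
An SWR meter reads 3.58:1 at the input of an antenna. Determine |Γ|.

|Γ| ≈ 0.563

|Γ| = (S − 1)/(S + 1) = (3.58 − 1)/(3.58 + 1) = 2.58/4.58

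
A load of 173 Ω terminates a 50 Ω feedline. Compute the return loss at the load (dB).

RL ≈ 5.17 dB

Γ = (173 − 50)/(173 + 50) = 0.552
RL = −20·log₁₀|Γ| = −20·log₁₀(0.552)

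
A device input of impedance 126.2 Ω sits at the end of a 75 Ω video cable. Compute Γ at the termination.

Γ = 0.254

Γ = (Z_L − Z_0)/(Z_L + Z_0) = (126.2 − 75)/(126.2 + 75) = 51.2/201.2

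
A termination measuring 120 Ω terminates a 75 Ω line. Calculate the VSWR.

For a purely resistive load, VSWR = R_L/Z_0 or Z_0/R_L (whichever > 1) = 120/75

VSWR ≈ 1.6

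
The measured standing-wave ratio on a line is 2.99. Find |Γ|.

|Γ| ≈ 0.499

|Γ| = (S − 1)/(S + 1) = (2.99 − 1)/(2.99 + 1) = 1.99/3.99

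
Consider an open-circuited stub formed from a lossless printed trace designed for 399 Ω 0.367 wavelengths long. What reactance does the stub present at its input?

βl = 2π × 0.367 = 132°
tan(βl) = -1.11
For an open-circuited stub, Z_in = −jZ_0·cot(βl) = −jZ_0/tan(βl)

X_in ≈ 361 Ω (inductive)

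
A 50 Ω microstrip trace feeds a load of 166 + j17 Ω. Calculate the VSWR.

Γ = (Z_L − Z_0)/(Z_L + Z_0) = (116 + j17)/(216 + j17)
|Γ| = 117/217 = 0.541
VSWR = (1 + |Γ|)/(1 − |Γ|) = 1.54/0.459

VSWR ≈ 3.36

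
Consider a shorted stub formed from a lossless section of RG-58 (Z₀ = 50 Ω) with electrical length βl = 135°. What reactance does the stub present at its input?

tan(βl) = -1
For a shorted stub, Z_in = jZ_0·tan(βl)

X_in ≈ -50 Ω (capacitive)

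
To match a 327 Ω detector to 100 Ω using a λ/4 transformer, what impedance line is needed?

Z_qwt = √(Z_0·R_L) = √(100 × 327) = √32700

Z_qwt ≈ 181 Ω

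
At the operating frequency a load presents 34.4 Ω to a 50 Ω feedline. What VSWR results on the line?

Γ = (34.4 − 50)/(34.4 + 50) = -0.185
VSWR = (1 + 0.185)/(1 − 0.185)

VSWR ≈ 1.45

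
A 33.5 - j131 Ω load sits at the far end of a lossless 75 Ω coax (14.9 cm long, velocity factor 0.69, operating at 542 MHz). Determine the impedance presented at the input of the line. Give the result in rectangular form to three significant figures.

Z_in ≈ 170 + j294 Ω

λ = v/f = 0.69·c / 542 MHz = 0.382 m
βl = 2π·l/λ = 2π × 0.39 = 140°
tan(βl) = tan(140°) = -0.826
Z_in = Z_0·(Z_L + jZ_0·tanβl)/(Z_0 + jZ_L·tanβl)
     = 75·(33.5 − j193)/(-33.2 − j27.7)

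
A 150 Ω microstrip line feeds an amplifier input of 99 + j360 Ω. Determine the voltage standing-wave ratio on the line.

Γ = (Z_L − Z_0)/(Z_L + Z_0) = (-51 + j360)/(249 + j360)
|Γ| = 364/438 = 0.831
VSWR = (1 + |Γ|)/(1 − |Γ|) = 1.83/0.169

VSWR ≈ 10.8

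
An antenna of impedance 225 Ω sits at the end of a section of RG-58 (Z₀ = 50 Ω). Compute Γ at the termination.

Γ = (Z_L − Z_0)/(Z_L + Z_0) = (225 − 50)/(225 + 50) = 175/275

Γ = 0.636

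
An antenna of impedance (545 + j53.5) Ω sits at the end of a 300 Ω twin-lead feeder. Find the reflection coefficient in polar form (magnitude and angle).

Γ = (Z_L − Z_0)/(Z_L + Z_0) = (245 + j53.5)/(845 + j53.5)
|Γ| = 251/847 = 0.296

Γ ≈ 0.296 ∠ 8.7°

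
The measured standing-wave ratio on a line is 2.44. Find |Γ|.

|Γ| = (S − 1)/(S + 1) = (2.44 − 1)/(2.44 + 1) = 1.44/3.44

|Γ| ≈ 0.419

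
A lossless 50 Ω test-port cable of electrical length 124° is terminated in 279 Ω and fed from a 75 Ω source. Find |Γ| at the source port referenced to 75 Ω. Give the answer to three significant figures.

|Γ| ≈ 0.748

tan(βl) = -1.48
Z_in = Z_0·(Z_L + jZ_0·tanβl)/(Z_0 + jZ_L·tanβl) = 12.8 + j32.2 Ω
Γ_s = (Z_in − Z_s)/(Z_in + Z_s) = (-62.2 + j32.2)/(87.8 + j32.2), |Γ_s| = 0.748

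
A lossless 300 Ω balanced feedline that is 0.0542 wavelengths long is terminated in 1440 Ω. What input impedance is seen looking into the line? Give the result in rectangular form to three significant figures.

βl = 2π × 0.0542 = 19.5°
tan(βl) = tan(19.5°) = 0.354
Z_in = Z_0·(Z_L + jZ_0·tanβl)/(Z_0 + jZ_L·tanβl)
     = 300·(1440 + j106)/(300 + j510)

Z_in ≈ 416 − j602 Ω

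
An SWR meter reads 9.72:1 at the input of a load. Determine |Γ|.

|Γ| ≈ 0.813

|Γ| = (S − 1)/(S + 1) = (9.72 − 1)/(9.72 + 1) = 8.72/10.7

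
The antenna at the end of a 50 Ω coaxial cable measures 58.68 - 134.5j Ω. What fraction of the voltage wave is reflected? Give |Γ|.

Γ = (Z_L − Z_0)/(Z_L + Z_0) = (8.68 − j134.5)/(108.7 − j134.5)
|Γ| = 135/173

|Γ| ≈ 0.779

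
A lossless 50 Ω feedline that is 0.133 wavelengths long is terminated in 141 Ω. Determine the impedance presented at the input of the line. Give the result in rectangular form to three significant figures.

βl = 2π × 0.133 = 47.9°
tan(βl) = tan(47.9°) = 1.11
Z_in = Z_0·(Z_L + jZ_0·tanβl)/(Z_0 + jZ_L·tanβl)
     = 50·(141 + j55.3)/(50 + j156)

Z_in ≈ 29.2 − j35.8 Ω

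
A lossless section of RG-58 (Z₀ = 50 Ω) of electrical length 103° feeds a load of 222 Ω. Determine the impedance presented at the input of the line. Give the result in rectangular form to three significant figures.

Z_in ≈ 11.8 + j10.9 Ω

tan(βl) = tan(103°) = -4.33
Z_in = Z_0·(Z_L + jZ_0·tanβl)/(Z_0 + jZ_L·tanβl)
     = 50·(222 − j217)/(50 − j962)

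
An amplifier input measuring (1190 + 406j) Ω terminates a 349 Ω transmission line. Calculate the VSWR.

Γ = (Z_L − Z_0)/(Z_L + Z_0) = (841 + j406)/(1539 + j406)
|Γ| = 934/1590 = 0.587
VSWR = (1 + |Γ|)/(1 − |Γ|) = 1.59/0.413

VSWR ≈ 3.84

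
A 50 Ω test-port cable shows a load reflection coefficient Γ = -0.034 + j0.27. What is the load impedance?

Z_L ≈ 40.5 + j23.6 Ω

Z_L = Z_0·(1 + Γ)/(1 − Γ) = 50·(0.966 + j0.27)/(1.03 − j0.27)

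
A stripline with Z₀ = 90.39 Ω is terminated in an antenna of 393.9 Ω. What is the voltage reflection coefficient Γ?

Γ = 0.627

Γ = (Z_L − Z_0)/(Z_L + Z_0) = (393.9 − 90.39)/(393.9 + 90.39) = 303.5/484.3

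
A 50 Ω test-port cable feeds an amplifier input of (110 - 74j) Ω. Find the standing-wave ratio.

Γ = (Z_L − Z_0)/(Z_L + Z_0) = (60 − j74)/(160 − j74)
|Γ| = 95.3/176 = 0.54
VSWR = (1 + |Γ|)/(1 − |Γ|) = 1.54/0.46

VSWR ≈ 3.35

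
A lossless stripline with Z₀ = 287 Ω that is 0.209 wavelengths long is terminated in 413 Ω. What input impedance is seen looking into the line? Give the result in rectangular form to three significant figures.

βl = 2π × 0.209 = 75.2°
tan(βl) = tan(75.2°) = 3.8
Z_in = Z_0·(Z_L + jZ_0·tanβl)/(Z_0 + jZ_L·tanβl)
     = 287·(413 + j1090)/(287 + j1570)

Z_in ≈ 206 − j37.8 Ω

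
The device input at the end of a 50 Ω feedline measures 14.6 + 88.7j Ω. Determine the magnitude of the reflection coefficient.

|Γ| ≈ 0.87

Γ = (Z_L − Z_0)/(Z_L + Z_0) = (-35.4 + j88.7)/(64.6 + j88.7)
|Γ| = 95.5/110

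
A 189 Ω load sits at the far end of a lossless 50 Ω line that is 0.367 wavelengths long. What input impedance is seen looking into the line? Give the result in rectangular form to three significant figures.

βl = 2π × 0.367 = 132°
tan(βl) = tan(132°) = -1.11
Z_in = Z_0·(Z_L + jZ_0·tanβl)/(Z_0 + jZ_L·tanβl)
     = 50·(189 − j55.3)/(50 − j209)

Z_in ≈ 22.7 + j39.8 Ω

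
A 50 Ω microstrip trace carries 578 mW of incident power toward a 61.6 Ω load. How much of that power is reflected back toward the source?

Γ = (61.6 − 50)/(61.6 + 50) = 0.104
|Γ|² = 0.0108
P_refl = |Γ|²·P_inc = 6.24 mW, P_del = (1 − |Γ|²)·P_inc = 572 mW

P_reflected ≈ 6.24 mW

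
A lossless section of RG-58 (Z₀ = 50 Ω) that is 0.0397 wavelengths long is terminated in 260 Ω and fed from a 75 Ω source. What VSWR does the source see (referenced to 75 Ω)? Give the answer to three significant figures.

βl = 2π × 0.0397 = 14.3°
tan(βl) = 0.255
Z_in = Z_0·(Z_L + jZ_0·tanβl)/(Z_0 + jZ_L·tanβl) = 101 − j120 Ω
Γ_s = (Z_in − Z_s)/(Z_in + Z_s) = (25.5 − j120)/(176 − j120), |Γ_s| = 0.578
VSWR = (1 + |Γ_s|)/(1 − |Γ_s|)

VSWR ≈ 3.74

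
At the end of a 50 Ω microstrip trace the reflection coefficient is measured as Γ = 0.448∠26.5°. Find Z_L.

Z_L = Z_0·(1 + Γ)/(1 − Γ) = 50·(1.4 + j0.2)/(0.599 − j0.2)

Z_L ≈ 100 + j50.1 Ω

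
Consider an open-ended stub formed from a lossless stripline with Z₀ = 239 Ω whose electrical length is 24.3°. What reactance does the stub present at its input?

tan(βl) = 0.452
For an open-ended stub, Z_in = −jZ_0·cot(βl) = −jZ_0/tan(βl)

X_in ≈ -529 Ω (capacitive)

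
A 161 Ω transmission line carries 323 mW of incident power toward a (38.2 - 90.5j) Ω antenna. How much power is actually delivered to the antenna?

|Γ| = |(-122.8 − j90.5)/(199.2 − j90.5)| = 0.697
|Γ|² = 0.486
P_refl = |Γ|²·P_inc = 157 mW, P_del = (1 − |Γ|²)·P_inc = 166 mW

P_delivered ≈ 166 mW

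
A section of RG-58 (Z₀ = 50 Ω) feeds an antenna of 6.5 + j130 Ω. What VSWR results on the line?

Γ = (Z_L − Z_0)/(Z_L + Z_0) = (-43.5 + j130)/(56.5 + j130)
|Γ| = 137/142 = 0.967
VSWR = (1 + |Γ|)/(1 − |Γ|) = 1.97/0.0329

VSWR ≈ 59.8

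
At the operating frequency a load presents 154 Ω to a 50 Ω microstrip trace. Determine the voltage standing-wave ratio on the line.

VSWR ≈ 3.08

Γ = (154 − 50)/(154 + 50) = 0.51
VSWR = (1 + 0.51)/(1 − 0.51)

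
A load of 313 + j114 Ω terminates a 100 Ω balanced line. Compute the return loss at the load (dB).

Γ = (213 + j114)/(413 + j114), |Γ| = 0.564
RL = −20·log₁₀|Γ| = −20·log₁₀(0.564)

RL ≈ 4.98 dB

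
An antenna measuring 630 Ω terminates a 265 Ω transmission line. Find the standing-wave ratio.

For a purely resistive load, VSWR = R_L/Z_0 or Z_0/R_L (whichever > 1) = 630/265

VSWR ≈ 2.38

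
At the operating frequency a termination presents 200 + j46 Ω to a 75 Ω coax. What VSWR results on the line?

VSWR ≈ 2.83

Γ = (Z_L − Z_0)/(Z_L + Z_0) = (125 + j46)/(275 + j46)
|Γ| = 133/279 = 0.478
VSWR = (1 + |Γ|)/(1 − |Γ|) = 1.48/0.522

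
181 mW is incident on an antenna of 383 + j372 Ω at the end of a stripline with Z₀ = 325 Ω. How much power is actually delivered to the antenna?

P_delivered ≈ 141 mW

|Γ| = |(58 + j372)/(708 + j372)| = 0.471
|Γ|² = 0.222
P_refl = |Γ|²·P_inc = 40.1 mW, P_del = (1 − |Γ|²)·P_inc = 141 mW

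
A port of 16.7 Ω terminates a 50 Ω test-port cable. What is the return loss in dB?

RL ≈ 6.03 dB

Γ = (16.7 − 50)/(16.7 + 50) = -0.499
RL = −20·log₁₀|Γ| = −20·log₁₀(0.499)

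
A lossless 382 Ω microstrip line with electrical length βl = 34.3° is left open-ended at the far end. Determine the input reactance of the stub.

X_in ≈ -560 Ω (capacitive)

tan(βl) = 0.682
For an open-ended stub, Z_in = −jZ_0·cot(βl) = −jZ_0/tan(βl)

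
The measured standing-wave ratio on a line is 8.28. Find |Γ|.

|Γ| = (S − 1)/(S + 1) = (8.28 − 1)/(8.28 + 1) = 7.28/9.28

|Γ| ≈ 0.784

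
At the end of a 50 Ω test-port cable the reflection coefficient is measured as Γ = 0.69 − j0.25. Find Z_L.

Z_L = Z_0·(1 + Γ)/(1 − Γ) = 50·(1.69 − j0.25)/(0.31 + j0.25)

Z_L ≈ 145 − j158 Ω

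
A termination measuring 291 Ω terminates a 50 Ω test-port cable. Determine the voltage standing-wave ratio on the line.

VSWR ≈ 5.82

Γ = (291 − 50)/(291 + 50) = 0.707
VSWR = (1 + 0.707)/(1 − 0.707)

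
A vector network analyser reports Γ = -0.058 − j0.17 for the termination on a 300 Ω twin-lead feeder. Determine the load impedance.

Z_L = Z_0·(1 + Γ)/(1 − Γ) = 300·(0.942 − j0.17)/(1.06 + j0.17)

Z_L ≈ 253 − j88.8 Ω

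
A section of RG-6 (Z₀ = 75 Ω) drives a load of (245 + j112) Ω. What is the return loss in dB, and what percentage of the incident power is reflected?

RL ≈ 4.43 dB; 36.1% of incident power reflected

Γ = (170 + j112)/(320 + j112), |Γ| = 0.6
RL = −20·log₁₀(0.6) = 4.43 dB
P_refl/P_inc = |Γ|² = 0.361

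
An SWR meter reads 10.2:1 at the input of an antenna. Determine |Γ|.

|Γ| ≈ 0.821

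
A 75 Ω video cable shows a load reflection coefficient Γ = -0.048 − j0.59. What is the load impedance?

Z_L = Z_0·(1 + Γ)/(1 − Γ) = 75·(0.952 − j0.59)/(1.05 + j0.59)

Z_L ≈ 33.7 − j61.2 Ω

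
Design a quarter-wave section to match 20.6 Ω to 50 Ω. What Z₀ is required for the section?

Z_qwt ≈ 32.1 Ω

Z_qwt = √(Z_0·R_L) = √(50 × 20.6) = √1030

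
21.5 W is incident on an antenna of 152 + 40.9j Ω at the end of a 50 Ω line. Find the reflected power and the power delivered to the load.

|Γ| = |(102 + j40.9)/(202 + j40.9)| = 0.533
|Γ|² = 0.284
P_refl = |Γ|²·P_inc = 6.11 W, P_del = (1 − |Γ|²)·P_inc = 15.4 W

P_reflected ≈ 6.11 W; P_delivered ≈ 15.4 W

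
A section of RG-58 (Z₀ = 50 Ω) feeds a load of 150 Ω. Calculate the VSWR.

VSWR ≈ 3

Γ = (150 − 50)/(150 + 50) = 0.5
VSWR = (1 + 0.5)/(1 − 0.5)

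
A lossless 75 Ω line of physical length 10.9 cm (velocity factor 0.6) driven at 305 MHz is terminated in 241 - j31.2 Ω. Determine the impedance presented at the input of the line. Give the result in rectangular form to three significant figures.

Z_in ≈ 25.9 − j25.8 Ω

λ = v/f = 0.6·c / 305 MHz = 0.59 m
βl = 2π·l/λ = 2π × 0.185 = 66.5°
tan(βl) = tan(66.5°) = 2.3
Z_in = Z_0·(Z_L + jZ_0·tanβl)/(Z_0 + jZ_L·tanβl)
     = 75·(241 + j141)/(147 + j554)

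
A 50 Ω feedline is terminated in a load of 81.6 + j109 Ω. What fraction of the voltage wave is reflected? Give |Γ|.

|Γ| ≈ 0.664

Γ = (Z_L − Z_0)/(Z_L + Z_0) = (31.6 + j109)/(131.6 + j109)
|Γ| = 113/171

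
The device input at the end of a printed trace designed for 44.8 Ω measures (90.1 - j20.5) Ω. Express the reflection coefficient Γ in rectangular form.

Γ = (Z_L − Z_0)/(Z_L + Z_0) = (45.3 − j20.5)/(134.9 − j20.5)

Γ ≈ 0.351 − j0.0987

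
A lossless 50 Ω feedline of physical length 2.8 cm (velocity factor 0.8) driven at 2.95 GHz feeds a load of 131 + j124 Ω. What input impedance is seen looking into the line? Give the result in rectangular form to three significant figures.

Z_in ≈ 11.3 + j20 Ω

λ = v/f = 0.8·c / 2.95 GHz = 0.0814 m
βl = 2π·l/λ = 2π × 0.344 = 124°
tan(βl) = tan(124°) = -1.49
Z_in = Z_0·(Z_L + jZ_0·tanβl)/(Z_0 + jZ_L·tanβl)
     = 50·(131 + j49.6)/(235 − j195)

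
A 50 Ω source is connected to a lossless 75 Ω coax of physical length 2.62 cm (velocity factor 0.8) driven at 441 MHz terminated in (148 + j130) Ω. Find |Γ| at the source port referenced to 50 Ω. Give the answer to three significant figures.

λ = v/f = 0.8·c / 441 MHz = 0.544 m
βl = 2π·l/λ = 2π × 0.0481 = 17.3°
tan(βl) = 0.312
Z_in = Z_0·(Z_L + jZ_0·tanβl)/(Z_0 + jZ_L·tanβl) = 275 − j35.1 Ω
Γ_s = (Z_in − Z_s)/(Z_in + Z_s) = (225 − j35.1)/(325 − j35.1), |Γ_s| = 0.697

|Γ| ≈ 0.697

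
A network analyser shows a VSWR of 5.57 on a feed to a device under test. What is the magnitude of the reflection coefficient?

|Γ| ≈ 0.696

|Γ| = (S − 1)/(S + 1) = (5.57 − 1)/(5.57 + 1) = 4.57/6.57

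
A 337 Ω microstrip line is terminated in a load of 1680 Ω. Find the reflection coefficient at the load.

Γ = 0.666

Γ = (Z_L − Z_0)/(Z_L + Z_0) = (1680 − 337)/(1680 + 337) = 1343/2017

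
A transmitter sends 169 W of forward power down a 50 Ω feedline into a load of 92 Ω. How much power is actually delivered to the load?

Γ = (92 − 50)/(92 + 50) = 0.296
|Γ|² = 0.0875
P_refl = |Γ|²·P_inc = 14.8 W, P_del = (1 − |Γ|²)·P_inc = 154 W

P_delivered ≈ 154 W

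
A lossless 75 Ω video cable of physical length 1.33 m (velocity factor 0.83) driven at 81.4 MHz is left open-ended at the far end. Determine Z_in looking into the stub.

λ = v/f = 0.83·c / 81.4 MHz = 3.06 m
βl = 2π·l/λ = 2π × 0.435 = 157°
tan(βl) = -0.434
For an open-ended stub, Z_in = −jZ_0·cot(βl) = −jZ_0/tan(βl)

Z_in ≈ +j173 Ω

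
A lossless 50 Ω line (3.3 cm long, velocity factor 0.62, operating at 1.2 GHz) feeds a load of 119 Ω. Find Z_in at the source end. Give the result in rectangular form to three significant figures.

Z_in ≈ 22 − j9.68 Ω

λ = v/f = 0.62·c / 1.2 GHz = 0.155 m
βl = 2π·l/λ = 2π × 0.213 = 76.6°
tan(βl) = tan(76.6°) = 4.21
Z_in = Z_0·(Z_L + jZ_0·tanβl)/(Z_0 + jZ_L·tanβl)
     = 50·(119 + j211)/(50 + j501)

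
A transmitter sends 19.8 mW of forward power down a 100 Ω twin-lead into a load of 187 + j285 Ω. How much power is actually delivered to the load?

P_delivered ≈ 9.05 mW

|Γ| = |(87 + j285)/(287 + j285)| = 0.737
|Γ|² = 0.543
P_refl = |Γ|²·P_inc = 10.7 mW, P_del = (1 − |Γ|²)·P_inc = 9.05 mW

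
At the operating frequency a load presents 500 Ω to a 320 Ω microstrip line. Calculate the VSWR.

Γ = (500 − 320)/(500 + 320) = 0.22
VSWR = (1 + 0.22)/(1 − 0.22)

VSWR ≈ 1.56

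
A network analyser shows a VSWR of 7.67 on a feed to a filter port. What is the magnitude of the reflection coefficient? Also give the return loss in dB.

|Γ| ≈ 0.769; return loss ≈ 2.28 dB

|Γ| = (S − 1)/(S + 1) = (7.67 − 1)/(7.67 + 1) = 6.67/8.67
RL = −20·log₁₀|Γ| = −20·log₁₀(0.769)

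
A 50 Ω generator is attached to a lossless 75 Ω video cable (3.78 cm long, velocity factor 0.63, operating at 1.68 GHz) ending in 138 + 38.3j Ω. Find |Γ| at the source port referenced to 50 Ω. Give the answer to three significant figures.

|Γ| ≈ 0.242

λ = v/f = 0.63·c / 1.68 GHz = 0.113 m
βl = 2π·l/λ = 2π × 0.336 = 121°
tan(βl) = -1.67
Z_in = Z_0·(Z_L + jZ_0·tanβl)/(Z_0 + jZ_L·tanβl) = 40.6 + j20.5 Ω
Γ_s = (Z_in − Z_s)/(Z_in + Z_s) = (-9.37 + j20.5)/(90.6 + j20.5), |Γ_s| = 0.242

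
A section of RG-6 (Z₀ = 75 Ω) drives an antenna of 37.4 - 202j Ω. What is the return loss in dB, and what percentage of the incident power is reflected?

RL ≈ 1.02 dB; 79% of incident power reflected

Γ = (-37.6 − j202)/(112.4 − j202), |Γ| = 0.889
RL = −20·log₁₀(0.889) = 1.02 dB
P_refl/P_inc = |Γ|² = 0.79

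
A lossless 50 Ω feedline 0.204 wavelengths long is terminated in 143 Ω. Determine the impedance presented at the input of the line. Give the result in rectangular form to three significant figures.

βl = 2π × 0.204 = 73.4°
tan(βl) = tan(73.4°) = 3.36
Z_in = Z_0·(Z_L + jZ_0·tanβl)/(Z_0 + jZ_L·tanβl)
     = 50·(143 + j168)/(50 + j481)

Z_in ≈ 18.8 − j12.9 Ω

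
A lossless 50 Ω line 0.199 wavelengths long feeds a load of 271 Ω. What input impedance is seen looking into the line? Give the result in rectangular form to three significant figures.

Z_in ≈ 10.2 − j16 Ω

βl = 2π × 0.199 = 71.6°
tan(βl) = tan(71.6°) = 3.01
Z_in = Z_0·(Z_L + jZ_0·tanβl)/(Z_0 + jZ_L·tanβl)
     = 50·(271 + j151)/(50 + j817)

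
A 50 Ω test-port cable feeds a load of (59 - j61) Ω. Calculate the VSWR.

Γ = (Z_L − Z_0)/(Z_L + Z_0) = (9 − j61)/(109 − j61)
|Γ| = 61.7/125 = 0.494
VSWR = (1 + |Γ|)/(1 − |Γ|) = 1.49/0.506

VSWR ≈ 2.95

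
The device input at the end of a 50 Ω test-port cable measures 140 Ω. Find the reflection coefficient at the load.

Γ = 0.474

Γ = (Z_L − Z_0)/(Z_L + Z_0) = (140 − 50)/(140 + 50) = 90/190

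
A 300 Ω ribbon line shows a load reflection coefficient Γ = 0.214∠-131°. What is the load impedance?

Z_L = Z_0·(1 + Γ)/(1 − Γ) = 300·(0.86 − j0.162)/(1.14 + j0.162)

Z_L ≈ 216 − j73 Ω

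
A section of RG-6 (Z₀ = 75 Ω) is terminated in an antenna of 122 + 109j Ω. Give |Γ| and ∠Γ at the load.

Γ ≈ 0.527 ∠ 37.7°

Γ = (Z_L − Z_0)/(Z_L + Z_0) = (47 + j109)/(197 + j109)
|Γ| = 119/225 = 0.527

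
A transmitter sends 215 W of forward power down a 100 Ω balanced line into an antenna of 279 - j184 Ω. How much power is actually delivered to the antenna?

P_delivered ≈ 135 W

|Γ| = |(179 − j184)/(379 − j184)| = 0.609
|Γ|² = 0.371
P_refl = |Γ|²·P_inc = 79.8 W, P_del = (1 − |Γ|²)·P_inc = 135 W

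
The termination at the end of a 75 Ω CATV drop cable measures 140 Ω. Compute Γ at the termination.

Γ = (Z_L − Z_0)/(Z_L + Z_0) = (140 − 75)/(140 + 75) = 65/215

Γ = 0.302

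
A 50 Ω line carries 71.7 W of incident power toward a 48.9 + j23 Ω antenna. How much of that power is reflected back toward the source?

|Γ| = |(-1.1 + j23)/(98.9 + j23)| = 0.227
|Γ|² = 0.0514
P_refl = |Γ|²·P_inc = 3.69 W, P_del = (1 − |Γ|²)·P_inc = 68 W

P_reflected ≈ 3.69 W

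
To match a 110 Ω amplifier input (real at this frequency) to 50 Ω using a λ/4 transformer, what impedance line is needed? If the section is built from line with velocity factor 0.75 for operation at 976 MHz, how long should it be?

Z_qwt = √(Z_0·R_L) = √(50 × 110) = √5500
λ = 0.75·c/f = 0.231 m, so l = λ/4 = 0.0576 m

Z_qwt ≈ 74.2 Ω; length ≈ 5.76 cm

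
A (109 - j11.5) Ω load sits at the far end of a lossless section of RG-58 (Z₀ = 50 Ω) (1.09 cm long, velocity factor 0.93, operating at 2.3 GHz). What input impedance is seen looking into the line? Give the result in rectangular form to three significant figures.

Z_in ≈ 47.4 − j39.6 Ω

λ = v/f = 0.93·c / 2.3 GHz = 0.121 m
βl = 2π·l/λ = 2π × 0.0899 = 32.3°
tan(βl) = tan(32.3°) = 0.633
Z_in = Z_0·(Z_L + jZ_0·tanβl)/(Z_0 + jZ_L·tanβl)
     = 50·(109 + j20.2)/(57.3 + j69)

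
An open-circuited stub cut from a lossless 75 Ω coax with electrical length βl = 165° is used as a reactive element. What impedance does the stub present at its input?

tan(βl) = -0.268
For an open-circuited stub, Z_in = −jZ_0·cot(βl) = −jZ_0/tan(βl)

Z_in ≈ +j280 Ω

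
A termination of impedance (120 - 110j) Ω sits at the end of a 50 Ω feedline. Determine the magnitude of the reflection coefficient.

|Γ| ≈ 0.644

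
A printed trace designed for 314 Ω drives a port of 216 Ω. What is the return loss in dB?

RL ≈ 14.7 dB

Γ = (216 − 314)/(216 + 314) = -0.185
RL = −20·log₁₀|Γ| = −20·log₁₀(0.185)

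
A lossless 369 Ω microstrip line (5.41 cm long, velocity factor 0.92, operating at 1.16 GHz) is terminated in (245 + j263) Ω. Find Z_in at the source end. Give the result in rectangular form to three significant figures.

λ = v/f = 0.92·c / 1.16 GHz = 0.238 m
βl = 2π·l/λ = 2π × 0.227 = 81.9°
tan(βl) = tan(81.9°) = 6.99
Z_in = Z_0·(Z_L + jZ_0·tanβl)/(Z_0 + jZ_L·tanβl)
     = 369·(245 + j2840)/(-1470 + j1710)

Z_in ≈ 327 − j333 Ω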